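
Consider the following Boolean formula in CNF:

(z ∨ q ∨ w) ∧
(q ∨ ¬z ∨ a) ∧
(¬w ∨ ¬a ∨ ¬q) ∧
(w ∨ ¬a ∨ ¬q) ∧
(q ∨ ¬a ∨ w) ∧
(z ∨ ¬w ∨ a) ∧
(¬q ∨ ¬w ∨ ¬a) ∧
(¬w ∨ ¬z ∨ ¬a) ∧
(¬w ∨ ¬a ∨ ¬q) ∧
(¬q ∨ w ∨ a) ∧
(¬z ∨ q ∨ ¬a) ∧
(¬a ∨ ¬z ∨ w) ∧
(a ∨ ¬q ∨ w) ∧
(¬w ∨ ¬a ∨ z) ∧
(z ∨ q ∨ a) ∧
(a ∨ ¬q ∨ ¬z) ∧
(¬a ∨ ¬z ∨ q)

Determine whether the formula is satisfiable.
No

No, the formula is not satisfiable.

No assignment of truth values to the variables can make all 17 clauses true simultaneously.

The formula is UNSAT (unsatisfiable).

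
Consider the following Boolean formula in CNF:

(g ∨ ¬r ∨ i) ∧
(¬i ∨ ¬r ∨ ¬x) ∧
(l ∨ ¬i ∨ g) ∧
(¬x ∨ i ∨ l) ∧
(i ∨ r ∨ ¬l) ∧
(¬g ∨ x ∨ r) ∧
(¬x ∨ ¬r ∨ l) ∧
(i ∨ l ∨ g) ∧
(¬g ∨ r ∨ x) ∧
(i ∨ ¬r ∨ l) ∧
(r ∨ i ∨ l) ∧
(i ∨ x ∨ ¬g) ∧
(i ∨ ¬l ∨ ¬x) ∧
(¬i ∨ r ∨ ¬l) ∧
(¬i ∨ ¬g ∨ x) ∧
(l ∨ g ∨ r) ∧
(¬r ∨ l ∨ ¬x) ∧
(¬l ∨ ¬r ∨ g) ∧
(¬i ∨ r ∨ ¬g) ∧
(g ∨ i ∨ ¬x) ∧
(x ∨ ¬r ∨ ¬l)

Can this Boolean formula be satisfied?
No

No, the formula is not satisfiable.

No assignment of truth values to the variables can make all 21 clauses true simultaneously.

The formula is UNSAT (unsatisfiable).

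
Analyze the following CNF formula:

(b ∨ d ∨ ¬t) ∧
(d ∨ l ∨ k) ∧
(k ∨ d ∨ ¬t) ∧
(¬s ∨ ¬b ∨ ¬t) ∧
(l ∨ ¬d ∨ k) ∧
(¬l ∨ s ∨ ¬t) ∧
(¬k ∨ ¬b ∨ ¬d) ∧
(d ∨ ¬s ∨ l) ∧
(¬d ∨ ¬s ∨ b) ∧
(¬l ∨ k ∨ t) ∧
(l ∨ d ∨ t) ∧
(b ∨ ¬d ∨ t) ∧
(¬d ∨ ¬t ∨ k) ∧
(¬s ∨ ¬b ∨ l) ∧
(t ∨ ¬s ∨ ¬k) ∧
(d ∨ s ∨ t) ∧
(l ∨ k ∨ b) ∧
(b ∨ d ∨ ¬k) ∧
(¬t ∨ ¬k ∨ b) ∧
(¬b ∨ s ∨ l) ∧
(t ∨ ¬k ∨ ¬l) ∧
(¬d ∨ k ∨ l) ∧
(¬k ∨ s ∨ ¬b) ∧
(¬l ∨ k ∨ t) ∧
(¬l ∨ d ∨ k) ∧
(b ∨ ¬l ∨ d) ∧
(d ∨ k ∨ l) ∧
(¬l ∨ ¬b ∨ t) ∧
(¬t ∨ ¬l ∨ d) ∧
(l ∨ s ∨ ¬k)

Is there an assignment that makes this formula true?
No

No, the formula is not satisfiable.

No assignment of truth values to the variables can make all 30 clauses true simultaneously.

The formula is UNSAT (unsatisfiable).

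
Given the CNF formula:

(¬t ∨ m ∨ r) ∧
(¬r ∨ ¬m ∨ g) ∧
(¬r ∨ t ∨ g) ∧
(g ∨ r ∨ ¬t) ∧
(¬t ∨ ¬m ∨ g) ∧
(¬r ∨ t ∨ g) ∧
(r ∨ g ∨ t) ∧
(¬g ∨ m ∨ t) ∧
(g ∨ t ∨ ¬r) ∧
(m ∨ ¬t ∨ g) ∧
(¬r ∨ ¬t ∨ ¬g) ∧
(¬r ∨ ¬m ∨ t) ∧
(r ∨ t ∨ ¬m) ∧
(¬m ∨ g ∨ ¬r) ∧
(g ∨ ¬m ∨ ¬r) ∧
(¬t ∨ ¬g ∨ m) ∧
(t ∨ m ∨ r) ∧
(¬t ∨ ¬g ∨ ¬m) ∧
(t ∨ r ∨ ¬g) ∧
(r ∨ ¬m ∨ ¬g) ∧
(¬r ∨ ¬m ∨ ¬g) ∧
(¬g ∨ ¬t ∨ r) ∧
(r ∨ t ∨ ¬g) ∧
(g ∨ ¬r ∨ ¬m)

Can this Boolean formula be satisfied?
No

No, the formula is not satisfiable.

No assignment of truth values to the variables can make all 24 clauses true simultaneously.

The formula is UNSAT (unsatisfiable).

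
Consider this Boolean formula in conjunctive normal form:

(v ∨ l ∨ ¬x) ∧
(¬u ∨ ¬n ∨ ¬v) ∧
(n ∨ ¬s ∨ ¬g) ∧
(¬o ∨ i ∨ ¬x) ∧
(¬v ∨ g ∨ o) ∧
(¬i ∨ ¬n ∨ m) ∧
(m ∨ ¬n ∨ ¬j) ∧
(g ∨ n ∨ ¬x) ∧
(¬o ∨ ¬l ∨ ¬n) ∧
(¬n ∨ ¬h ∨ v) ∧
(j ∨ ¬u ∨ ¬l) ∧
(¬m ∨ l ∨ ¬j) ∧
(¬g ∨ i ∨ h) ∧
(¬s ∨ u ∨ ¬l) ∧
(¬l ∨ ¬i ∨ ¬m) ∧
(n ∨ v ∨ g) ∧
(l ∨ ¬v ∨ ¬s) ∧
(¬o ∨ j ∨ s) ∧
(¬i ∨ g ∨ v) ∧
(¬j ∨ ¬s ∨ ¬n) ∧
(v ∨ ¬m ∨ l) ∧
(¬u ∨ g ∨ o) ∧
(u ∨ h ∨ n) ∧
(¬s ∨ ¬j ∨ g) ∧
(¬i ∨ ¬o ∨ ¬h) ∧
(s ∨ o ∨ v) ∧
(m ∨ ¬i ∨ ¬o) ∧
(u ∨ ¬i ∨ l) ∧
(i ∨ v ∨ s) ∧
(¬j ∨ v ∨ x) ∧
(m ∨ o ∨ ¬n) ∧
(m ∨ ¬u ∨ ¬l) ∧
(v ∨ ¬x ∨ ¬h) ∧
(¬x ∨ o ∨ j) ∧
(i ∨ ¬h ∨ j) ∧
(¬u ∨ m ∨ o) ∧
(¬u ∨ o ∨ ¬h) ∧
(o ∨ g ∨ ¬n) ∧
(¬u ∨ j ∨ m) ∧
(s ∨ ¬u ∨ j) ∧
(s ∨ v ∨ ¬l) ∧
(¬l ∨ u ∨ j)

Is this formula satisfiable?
Yes

Yes, the formula is satisfiable.

One satisfying assignment is: v=False, s=True, j=False, g=False, h=False, l=False, o=True, x=False, i=False, u=False, n=True, m=False

Verification: With this assignment, all 42 clauses evaluate to true.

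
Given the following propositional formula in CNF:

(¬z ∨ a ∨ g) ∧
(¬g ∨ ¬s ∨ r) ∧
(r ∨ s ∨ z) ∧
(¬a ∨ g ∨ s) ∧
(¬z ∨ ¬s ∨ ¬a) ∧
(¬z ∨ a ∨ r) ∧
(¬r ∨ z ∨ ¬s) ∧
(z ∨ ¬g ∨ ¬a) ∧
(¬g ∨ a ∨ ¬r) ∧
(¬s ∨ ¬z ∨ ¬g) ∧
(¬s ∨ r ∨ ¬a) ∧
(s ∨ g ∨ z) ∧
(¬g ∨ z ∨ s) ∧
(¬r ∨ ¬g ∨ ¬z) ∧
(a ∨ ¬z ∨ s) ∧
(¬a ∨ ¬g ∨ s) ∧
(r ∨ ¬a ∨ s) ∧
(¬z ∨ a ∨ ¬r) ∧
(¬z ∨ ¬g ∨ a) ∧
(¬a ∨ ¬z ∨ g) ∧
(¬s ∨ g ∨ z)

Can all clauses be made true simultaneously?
No

No, the formula is not satisfiable.

No assignment of truth values to the variables can make all 21 clauses true simultaneously.

The formula is UNSAT (unsatisfiable).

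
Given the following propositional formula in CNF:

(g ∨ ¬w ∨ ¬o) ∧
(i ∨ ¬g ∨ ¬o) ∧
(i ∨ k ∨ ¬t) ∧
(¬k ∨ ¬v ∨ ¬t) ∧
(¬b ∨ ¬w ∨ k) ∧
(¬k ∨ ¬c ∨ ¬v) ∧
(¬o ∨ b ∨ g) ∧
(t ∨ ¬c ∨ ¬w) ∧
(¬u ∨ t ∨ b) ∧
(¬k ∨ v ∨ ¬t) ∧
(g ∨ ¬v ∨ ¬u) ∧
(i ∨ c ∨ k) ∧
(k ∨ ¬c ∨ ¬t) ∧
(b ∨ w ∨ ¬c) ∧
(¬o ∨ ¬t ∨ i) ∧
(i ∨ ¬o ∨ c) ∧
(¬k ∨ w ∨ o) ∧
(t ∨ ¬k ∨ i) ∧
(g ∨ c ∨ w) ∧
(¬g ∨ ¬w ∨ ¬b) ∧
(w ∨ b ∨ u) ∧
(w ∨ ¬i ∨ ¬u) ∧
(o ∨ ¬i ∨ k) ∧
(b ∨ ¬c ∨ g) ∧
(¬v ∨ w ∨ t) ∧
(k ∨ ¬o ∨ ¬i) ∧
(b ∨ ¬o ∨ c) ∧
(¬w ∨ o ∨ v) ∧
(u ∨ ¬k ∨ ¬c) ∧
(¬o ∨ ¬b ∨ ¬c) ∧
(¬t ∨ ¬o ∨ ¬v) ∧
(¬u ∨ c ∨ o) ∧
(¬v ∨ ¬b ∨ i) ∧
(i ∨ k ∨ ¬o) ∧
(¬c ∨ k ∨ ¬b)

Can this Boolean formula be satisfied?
Yes

Yes, the formula is satisfiable.

One satisfying assignment is: w=True, o=False, c=False, g=False, v=True, i=True, u=False, t=False, k=True, b=False

Verification: With this assignment, all 35 clauses evaluate to true.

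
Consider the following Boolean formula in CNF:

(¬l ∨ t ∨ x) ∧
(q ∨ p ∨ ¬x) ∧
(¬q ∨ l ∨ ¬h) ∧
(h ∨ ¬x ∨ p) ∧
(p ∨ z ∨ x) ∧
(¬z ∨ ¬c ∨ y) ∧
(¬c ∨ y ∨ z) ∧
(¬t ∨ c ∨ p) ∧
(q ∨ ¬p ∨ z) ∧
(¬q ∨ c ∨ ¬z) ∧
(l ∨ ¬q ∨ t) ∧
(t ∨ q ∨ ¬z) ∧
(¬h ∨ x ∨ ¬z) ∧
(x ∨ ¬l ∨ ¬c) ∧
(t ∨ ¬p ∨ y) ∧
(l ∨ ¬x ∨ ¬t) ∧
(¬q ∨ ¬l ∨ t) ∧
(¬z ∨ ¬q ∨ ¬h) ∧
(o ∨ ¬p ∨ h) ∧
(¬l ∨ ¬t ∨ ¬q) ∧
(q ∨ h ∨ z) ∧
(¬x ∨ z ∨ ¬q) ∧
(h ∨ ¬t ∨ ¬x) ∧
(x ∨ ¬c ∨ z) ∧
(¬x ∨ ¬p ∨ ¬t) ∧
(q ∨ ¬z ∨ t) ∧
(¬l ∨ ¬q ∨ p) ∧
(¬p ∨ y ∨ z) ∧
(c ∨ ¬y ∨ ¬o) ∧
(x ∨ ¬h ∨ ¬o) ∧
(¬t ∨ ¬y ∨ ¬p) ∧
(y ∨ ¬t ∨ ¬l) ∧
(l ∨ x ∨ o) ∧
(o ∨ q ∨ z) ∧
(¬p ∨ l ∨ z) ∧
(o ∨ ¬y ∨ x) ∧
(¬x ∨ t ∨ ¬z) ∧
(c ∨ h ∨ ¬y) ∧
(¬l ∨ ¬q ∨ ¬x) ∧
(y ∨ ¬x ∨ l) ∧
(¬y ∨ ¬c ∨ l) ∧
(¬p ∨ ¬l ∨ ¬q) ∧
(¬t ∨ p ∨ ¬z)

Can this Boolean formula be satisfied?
Yes

Yes, the formula is satisfiable.

One satisfying assignment is: o=True, q=False, y=False, z=True, t=True, l=False, c=False, h=False, p=True, x=False

Verification: With this assignment, all 43 clauses evaluate to true.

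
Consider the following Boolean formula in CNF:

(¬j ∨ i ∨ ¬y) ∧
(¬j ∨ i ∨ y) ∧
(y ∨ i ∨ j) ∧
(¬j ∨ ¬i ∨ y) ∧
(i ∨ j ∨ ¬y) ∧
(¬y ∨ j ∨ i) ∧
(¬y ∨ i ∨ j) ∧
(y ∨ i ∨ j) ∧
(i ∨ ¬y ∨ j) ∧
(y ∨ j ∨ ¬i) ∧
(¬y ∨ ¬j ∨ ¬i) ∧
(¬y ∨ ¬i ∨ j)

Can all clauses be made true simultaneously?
No

No, the formula is not satisfiable.

No assignment of truth values to the variables can make all 12 clauses true simultaneously.

The formula is UNSAT (unsatisfiable).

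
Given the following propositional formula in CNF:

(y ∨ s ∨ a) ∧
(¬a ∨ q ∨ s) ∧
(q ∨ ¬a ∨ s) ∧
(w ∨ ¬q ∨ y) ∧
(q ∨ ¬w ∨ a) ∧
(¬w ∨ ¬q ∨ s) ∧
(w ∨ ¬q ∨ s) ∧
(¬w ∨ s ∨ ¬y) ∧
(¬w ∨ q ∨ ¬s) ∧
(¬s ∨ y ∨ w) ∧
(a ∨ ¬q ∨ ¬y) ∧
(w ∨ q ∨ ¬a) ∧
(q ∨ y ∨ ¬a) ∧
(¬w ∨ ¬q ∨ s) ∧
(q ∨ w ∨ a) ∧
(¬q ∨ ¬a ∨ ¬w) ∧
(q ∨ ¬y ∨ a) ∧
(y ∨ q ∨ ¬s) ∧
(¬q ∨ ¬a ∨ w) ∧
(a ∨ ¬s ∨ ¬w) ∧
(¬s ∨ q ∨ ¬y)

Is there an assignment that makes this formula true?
No

No, the formula is not satisfiable.

No assignment of truth values to the variables can make all 21 clauses true simultaneously.

The formula is UNSAT (unsatisfiable).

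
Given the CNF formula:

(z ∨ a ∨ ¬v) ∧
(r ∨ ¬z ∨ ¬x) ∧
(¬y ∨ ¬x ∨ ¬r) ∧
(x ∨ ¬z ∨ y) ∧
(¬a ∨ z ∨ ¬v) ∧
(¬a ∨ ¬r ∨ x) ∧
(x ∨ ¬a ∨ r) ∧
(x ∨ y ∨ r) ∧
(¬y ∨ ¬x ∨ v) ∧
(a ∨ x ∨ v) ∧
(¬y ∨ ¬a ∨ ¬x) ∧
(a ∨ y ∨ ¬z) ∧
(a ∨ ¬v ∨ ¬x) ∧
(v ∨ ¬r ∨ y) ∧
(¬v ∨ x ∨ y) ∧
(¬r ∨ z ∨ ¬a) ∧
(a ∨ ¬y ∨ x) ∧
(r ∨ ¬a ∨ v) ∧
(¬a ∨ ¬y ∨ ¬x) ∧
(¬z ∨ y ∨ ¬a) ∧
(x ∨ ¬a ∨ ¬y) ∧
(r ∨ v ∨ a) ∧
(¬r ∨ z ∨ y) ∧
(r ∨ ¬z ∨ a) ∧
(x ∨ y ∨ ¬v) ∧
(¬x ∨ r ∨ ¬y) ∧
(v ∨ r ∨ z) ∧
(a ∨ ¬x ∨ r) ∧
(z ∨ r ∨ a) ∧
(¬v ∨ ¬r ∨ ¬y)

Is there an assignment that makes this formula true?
No

No, the formula is not satisfiable.

No assignment of truth values to the variables can make all 30 clauses true simultaneously.

The formula is UNSAT (unsatisfiable).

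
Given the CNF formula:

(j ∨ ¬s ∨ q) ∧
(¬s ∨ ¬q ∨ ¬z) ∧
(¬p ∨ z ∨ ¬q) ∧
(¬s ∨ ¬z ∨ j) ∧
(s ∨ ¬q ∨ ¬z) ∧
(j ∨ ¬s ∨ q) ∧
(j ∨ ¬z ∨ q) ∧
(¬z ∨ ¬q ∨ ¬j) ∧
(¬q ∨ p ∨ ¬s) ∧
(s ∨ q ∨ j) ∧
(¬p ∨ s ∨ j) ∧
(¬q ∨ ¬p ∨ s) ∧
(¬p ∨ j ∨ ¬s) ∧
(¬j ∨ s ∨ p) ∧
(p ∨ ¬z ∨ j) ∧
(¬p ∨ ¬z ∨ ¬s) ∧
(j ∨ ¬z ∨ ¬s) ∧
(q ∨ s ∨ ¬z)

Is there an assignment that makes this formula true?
Yes

Yes, the formula is satisfiable.

One satisfying assignment is: s=False, j=False, p=False, z=False, q=True

Verification: With this assignment, all 18 clauses evaluate to true.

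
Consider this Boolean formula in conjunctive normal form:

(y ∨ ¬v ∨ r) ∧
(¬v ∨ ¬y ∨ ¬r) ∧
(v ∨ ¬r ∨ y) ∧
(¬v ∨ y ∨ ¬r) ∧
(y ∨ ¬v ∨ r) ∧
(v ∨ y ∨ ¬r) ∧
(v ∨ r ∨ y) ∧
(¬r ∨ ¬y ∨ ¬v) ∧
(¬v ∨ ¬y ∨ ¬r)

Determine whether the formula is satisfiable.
Yes

Yes, the formula is satisfiable.

One satisfying assignment is: v=False, r=False, y=True

Verification: With this assignment, all 9 clauses evaluate to true.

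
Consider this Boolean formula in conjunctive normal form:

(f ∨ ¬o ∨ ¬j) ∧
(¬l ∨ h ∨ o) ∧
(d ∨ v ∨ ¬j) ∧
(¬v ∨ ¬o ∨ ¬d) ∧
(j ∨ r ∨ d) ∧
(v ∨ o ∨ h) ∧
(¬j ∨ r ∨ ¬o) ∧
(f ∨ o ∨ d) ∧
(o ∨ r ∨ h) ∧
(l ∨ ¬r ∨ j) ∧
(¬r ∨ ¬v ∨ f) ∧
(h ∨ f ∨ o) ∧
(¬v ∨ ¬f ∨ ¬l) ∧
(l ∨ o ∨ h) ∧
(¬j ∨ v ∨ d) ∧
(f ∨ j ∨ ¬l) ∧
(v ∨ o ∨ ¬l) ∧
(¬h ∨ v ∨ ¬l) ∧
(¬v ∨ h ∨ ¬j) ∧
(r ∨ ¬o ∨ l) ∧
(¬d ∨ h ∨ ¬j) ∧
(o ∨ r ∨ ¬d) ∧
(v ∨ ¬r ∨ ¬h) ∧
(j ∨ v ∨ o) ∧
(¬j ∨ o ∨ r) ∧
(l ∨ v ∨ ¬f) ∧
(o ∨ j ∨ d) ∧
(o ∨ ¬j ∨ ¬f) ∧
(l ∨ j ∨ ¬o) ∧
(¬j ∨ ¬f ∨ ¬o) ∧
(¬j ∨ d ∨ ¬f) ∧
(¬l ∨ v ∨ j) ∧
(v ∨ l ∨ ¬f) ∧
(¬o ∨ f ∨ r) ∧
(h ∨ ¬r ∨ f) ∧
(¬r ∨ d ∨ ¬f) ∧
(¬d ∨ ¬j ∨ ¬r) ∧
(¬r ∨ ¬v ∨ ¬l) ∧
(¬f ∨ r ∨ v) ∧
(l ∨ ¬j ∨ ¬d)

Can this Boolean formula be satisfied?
No

No, the formula is not satisfiable.

No assignment of truth values to the variables can make all 40 clauses true simultaneously.

The formula is UNSAT (unsatisfiable).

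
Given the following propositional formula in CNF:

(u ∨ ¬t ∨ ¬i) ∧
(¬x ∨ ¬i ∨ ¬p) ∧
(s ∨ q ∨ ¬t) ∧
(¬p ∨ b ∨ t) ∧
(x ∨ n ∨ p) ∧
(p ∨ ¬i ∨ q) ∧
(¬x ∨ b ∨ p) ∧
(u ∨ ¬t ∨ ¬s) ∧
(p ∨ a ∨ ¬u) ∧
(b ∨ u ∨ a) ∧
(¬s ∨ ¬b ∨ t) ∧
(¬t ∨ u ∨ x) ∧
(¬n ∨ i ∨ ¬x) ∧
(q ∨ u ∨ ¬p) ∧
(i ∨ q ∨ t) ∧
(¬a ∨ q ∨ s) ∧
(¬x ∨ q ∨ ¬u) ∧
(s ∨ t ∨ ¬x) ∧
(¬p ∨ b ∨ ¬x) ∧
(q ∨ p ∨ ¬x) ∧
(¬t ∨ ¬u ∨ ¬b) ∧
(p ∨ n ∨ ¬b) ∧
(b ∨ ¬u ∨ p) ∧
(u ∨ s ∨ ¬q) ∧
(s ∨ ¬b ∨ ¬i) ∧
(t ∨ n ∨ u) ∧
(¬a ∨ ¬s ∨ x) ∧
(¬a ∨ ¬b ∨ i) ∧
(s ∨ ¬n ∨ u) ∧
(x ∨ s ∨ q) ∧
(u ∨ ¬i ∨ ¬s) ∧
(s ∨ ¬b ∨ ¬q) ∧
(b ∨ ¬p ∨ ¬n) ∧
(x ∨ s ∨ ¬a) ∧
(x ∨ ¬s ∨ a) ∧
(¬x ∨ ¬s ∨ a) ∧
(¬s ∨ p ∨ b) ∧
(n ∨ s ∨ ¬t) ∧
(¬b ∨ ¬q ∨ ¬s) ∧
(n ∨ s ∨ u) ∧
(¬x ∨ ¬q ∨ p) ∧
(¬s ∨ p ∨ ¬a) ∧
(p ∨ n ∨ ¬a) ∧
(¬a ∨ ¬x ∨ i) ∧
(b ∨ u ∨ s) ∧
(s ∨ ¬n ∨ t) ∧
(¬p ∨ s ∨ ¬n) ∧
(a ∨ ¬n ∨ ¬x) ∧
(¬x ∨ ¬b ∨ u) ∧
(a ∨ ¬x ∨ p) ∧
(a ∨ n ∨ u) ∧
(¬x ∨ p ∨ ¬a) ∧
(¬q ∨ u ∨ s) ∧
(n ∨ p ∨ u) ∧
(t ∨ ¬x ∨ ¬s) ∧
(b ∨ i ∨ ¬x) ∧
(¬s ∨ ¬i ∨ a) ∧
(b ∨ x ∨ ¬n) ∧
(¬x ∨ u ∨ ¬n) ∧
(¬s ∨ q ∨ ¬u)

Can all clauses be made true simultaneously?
No

No, the formula is not satisfiable.

No assignment of truth values to the variables can make all 60 clauses true simultaneously.

The formula is UNSAT (unsatisfiable).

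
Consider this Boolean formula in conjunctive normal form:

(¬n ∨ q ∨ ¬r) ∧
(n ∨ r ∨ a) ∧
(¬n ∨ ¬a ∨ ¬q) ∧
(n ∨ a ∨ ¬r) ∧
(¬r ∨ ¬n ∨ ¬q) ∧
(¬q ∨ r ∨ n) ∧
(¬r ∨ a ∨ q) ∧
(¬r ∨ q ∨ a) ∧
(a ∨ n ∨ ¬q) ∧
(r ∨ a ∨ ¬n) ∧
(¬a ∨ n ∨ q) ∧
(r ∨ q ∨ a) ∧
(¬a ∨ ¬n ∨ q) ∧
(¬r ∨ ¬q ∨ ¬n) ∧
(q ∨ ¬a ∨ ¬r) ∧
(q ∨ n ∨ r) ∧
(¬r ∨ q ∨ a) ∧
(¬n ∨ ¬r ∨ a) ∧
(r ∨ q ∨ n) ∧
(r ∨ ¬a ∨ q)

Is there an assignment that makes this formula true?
Yes

Yes, the formula is satisfiable.

One satisfying assignment is: n=False, r=True, a=True, q=True

Verification: With this assignment, all 20 clauses evaluate to true.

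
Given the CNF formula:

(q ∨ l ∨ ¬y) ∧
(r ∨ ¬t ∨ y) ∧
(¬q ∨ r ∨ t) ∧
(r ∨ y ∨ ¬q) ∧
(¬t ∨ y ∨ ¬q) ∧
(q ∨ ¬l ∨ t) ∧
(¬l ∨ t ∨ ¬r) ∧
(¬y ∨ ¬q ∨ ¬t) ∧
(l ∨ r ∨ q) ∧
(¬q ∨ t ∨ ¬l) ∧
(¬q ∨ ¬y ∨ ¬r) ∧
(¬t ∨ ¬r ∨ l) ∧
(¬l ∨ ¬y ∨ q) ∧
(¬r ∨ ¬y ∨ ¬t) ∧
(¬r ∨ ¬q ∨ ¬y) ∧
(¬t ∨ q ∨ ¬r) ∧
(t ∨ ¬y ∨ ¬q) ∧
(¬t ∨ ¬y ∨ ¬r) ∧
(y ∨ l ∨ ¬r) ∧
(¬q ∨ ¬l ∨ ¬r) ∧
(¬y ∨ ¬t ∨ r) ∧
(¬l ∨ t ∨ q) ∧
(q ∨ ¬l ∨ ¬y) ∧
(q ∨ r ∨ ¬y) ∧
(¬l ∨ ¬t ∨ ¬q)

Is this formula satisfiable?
No

No, the formula is not satisfiable.

No assignment of truth values to the variables can make all 25 clauses true simultaneously.

The formula is UNSAT (unsatisfiable).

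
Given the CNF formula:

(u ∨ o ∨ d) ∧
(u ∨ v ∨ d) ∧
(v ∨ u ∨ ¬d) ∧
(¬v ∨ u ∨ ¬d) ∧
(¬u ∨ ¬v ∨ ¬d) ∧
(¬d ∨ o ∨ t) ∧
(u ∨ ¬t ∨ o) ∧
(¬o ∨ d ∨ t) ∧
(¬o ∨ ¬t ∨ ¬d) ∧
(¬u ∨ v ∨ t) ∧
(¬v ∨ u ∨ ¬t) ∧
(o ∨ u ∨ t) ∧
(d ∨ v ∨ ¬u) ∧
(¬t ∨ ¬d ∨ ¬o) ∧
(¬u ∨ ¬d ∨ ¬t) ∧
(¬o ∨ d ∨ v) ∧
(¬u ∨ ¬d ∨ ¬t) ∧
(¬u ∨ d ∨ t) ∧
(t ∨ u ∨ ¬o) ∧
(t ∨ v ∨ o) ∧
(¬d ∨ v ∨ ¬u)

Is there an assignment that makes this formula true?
Yes

Yes, the formula is satisfiable.

One satisfying assignment is: t=True, v=True, o=False, u=True, d=False

Verification: With this assignment, all 21 clauses evaluate to true.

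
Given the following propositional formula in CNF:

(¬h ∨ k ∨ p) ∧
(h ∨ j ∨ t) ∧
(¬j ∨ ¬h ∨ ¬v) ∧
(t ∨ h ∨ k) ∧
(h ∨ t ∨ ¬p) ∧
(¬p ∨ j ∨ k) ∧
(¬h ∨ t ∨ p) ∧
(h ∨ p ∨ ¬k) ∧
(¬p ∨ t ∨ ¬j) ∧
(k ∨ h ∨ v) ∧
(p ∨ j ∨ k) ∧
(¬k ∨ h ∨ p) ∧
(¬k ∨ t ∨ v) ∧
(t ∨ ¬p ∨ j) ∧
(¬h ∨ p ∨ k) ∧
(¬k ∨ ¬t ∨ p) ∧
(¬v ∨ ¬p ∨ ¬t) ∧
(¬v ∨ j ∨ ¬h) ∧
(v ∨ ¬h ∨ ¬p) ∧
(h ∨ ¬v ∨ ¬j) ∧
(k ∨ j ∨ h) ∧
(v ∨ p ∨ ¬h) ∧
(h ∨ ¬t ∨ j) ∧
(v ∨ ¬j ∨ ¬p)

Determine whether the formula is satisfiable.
No

No, the formula is not satisfiable.

No assignment of truth values to the variables can make all 24 clauses true simultaneously.

The formula is UNSAT (unsatisfiable).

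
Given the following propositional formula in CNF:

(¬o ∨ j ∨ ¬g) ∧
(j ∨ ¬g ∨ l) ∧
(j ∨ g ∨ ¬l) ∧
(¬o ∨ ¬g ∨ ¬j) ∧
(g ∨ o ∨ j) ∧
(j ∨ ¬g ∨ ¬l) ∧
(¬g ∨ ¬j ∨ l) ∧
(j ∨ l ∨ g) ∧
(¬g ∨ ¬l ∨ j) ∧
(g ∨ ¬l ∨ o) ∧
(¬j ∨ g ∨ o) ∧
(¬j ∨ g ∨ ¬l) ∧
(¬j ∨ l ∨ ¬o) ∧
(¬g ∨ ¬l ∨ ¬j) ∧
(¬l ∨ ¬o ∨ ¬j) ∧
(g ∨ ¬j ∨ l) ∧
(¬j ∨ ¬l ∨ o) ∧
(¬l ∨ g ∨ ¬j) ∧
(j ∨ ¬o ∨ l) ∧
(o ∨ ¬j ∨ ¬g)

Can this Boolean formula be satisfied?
No

No, the formula is not satisfiable.

No assignment of truth values to the variables can make all 20 clauses true simultaneously.

The formula is UNSAT (unsatisfiable).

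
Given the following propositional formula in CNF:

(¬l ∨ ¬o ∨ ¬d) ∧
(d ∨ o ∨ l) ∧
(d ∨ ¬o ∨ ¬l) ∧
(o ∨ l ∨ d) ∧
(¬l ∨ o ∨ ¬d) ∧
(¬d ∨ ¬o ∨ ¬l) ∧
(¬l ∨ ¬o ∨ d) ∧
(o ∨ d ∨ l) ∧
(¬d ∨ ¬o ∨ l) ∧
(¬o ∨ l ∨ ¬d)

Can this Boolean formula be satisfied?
Yes

Yes, the formula is satisfiable.

One satisfying assignment is: l=True, o=False, d=False

Verification: With this assignment, all 10 clauses evaluate to true.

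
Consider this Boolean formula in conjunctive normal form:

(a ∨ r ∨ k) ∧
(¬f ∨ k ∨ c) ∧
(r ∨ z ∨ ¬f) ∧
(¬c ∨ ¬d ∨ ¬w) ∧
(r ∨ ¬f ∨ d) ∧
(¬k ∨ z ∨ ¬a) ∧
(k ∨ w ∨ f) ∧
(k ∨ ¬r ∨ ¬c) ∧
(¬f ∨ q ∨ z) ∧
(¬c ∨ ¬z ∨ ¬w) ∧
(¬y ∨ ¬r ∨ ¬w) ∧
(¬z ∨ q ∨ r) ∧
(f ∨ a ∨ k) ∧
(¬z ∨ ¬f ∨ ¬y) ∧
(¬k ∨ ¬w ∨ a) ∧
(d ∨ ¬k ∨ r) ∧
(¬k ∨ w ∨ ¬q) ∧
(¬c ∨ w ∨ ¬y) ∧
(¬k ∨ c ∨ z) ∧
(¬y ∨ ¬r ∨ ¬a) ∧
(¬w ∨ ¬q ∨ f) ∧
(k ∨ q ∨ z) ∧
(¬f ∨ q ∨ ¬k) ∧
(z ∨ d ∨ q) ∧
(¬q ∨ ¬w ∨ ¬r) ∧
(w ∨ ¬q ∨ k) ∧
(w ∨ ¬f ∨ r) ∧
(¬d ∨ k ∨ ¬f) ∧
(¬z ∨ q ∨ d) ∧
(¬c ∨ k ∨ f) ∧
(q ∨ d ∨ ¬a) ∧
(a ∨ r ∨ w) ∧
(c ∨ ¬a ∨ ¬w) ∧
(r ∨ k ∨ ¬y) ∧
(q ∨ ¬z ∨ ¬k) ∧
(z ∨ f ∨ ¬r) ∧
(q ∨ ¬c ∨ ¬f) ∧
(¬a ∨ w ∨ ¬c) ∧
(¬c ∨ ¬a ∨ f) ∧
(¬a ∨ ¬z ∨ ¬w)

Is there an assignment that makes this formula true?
No

No, the formula is not satisfiable.

No assignment of truth values to the variables can make all 40 clauses true simultaneously.

The formula is UNSAT (unsatisfiable).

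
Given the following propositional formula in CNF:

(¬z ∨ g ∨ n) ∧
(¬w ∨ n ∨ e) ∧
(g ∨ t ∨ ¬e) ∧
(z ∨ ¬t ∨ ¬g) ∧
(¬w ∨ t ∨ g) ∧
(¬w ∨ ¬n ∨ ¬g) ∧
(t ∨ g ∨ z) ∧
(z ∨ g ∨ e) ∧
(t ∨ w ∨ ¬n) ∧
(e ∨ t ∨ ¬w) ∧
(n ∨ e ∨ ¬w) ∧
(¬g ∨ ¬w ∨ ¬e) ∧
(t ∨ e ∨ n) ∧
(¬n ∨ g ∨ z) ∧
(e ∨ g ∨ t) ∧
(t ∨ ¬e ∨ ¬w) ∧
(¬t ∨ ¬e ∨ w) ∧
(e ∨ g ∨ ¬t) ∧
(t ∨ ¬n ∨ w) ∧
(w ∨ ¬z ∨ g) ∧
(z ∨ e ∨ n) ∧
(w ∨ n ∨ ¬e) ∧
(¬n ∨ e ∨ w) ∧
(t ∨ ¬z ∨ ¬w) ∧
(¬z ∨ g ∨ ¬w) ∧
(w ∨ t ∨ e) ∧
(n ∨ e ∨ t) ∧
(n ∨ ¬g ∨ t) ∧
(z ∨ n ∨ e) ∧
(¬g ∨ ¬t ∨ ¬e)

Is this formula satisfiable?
Yes

Yes, the formula is satisfiable.

One satisfying assignment is: t=True, e=False, g=True, n=False, z=True, w=False

Verification: With this assignment, all 30 clauses evaluate to true.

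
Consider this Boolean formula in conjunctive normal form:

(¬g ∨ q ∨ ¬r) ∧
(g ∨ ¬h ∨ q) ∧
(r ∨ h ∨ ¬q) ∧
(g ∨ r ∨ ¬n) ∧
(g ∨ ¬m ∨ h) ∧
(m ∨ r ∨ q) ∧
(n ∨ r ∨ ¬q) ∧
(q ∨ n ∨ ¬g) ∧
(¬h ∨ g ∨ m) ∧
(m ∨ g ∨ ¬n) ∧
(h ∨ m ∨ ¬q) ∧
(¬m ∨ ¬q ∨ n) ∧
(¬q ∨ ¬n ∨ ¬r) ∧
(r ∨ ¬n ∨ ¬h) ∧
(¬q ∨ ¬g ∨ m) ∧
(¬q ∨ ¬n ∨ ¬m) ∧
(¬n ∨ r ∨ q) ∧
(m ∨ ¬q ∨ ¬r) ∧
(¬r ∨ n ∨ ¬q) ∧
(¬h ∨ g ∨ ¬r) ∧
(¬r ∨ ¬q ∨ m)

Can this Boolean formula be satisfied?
Yes

Yes, the formula is satisfiable.

One satisfying assignment is: m=False, r=True, h=False, g=False, n=False, q=False

Verification: With this assignment, all 21 clauses evaluate to true.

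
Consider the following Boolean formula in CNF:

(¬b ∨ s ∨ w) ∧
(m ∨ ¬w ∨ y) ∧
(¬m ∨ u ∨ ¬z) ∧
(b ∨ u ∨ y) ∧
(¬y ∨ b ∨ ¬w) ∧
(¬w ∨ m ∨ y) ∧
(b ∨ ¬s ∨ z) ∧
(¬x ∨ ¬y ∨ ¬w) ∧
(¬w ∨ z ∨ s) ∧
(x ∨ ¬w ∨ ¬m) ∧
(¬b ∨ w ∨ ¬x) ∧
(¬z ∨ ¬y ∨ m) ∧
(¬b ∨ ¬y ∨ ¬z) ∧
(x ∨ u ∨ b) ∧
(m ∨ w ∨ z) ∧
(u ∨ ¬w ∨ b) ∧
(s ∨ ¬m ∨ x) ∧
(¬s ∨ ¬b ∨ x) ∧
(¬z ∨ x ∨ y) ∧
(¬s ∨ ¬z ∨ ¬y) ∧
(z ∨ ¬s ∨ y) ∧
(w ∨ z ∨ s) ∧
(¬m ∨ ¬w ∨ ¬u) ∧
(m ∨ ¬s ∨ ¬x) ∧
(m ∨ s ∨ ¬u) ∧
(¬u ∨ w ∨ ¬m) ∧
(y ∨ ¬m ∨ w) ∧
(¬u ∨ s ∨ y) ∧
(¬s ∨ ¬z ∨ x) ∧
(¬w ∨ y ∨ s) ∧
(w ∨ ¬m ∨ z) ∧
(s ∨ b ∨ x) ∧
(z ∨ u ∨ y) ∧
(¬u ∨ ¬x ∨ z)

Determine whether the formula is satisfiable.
No

No, the formula is not satisfiable.

No assignment of truth values to the variables can make all 34 clauses true simultaneously.

The formula is UNSAT (unsatisfiable).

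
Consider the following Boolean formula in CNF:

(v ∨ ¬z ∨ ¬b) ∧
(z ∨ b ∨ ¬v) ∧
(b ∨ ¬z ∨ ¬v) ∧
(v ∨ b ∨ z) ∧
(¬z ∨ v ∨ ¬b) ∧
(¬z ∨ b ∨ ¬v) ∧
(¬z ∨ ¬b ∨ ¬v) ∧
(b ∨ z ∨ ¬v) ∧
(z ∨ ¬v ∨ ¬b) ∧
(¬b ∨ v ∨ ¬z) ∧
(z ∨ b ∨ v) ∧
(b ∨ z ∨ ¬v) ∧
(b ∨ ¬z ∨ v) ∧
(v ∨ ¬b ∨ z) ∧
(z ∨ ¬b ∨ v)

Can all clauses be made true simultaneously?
No

No, the formula is not satisfiable.

No assignment of truth values to the variables can make all 15 clauses true simultaneously.

The formula is UNSAT (unsatisfiable).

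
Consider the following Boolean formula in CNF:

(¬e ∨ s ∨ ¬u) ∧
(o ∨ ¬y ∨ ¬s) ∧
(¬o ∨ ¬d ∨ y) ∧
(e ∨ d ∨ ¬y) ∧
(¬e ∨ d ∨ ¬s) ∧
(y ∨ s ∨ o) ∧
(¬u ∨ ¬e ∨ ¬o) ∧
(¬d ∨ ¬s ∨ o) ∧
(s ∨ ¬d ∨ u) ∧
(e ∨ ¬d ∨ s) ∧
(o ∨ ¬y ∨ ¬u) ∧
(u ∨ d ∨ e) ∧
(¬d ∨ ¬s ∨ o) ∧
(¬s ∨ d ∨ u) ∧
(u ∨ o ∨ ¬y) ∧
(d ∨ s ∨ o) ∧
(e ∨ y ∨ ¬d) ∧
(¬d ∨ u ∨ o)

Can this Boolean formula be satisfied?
Yes

Yes, the formula is satisfiable.

One satisfying assignment is: y=False, u=True, d=False, e=False, o=False, s=True

Verification: With this assignment, all 18 clauses evaluate to true.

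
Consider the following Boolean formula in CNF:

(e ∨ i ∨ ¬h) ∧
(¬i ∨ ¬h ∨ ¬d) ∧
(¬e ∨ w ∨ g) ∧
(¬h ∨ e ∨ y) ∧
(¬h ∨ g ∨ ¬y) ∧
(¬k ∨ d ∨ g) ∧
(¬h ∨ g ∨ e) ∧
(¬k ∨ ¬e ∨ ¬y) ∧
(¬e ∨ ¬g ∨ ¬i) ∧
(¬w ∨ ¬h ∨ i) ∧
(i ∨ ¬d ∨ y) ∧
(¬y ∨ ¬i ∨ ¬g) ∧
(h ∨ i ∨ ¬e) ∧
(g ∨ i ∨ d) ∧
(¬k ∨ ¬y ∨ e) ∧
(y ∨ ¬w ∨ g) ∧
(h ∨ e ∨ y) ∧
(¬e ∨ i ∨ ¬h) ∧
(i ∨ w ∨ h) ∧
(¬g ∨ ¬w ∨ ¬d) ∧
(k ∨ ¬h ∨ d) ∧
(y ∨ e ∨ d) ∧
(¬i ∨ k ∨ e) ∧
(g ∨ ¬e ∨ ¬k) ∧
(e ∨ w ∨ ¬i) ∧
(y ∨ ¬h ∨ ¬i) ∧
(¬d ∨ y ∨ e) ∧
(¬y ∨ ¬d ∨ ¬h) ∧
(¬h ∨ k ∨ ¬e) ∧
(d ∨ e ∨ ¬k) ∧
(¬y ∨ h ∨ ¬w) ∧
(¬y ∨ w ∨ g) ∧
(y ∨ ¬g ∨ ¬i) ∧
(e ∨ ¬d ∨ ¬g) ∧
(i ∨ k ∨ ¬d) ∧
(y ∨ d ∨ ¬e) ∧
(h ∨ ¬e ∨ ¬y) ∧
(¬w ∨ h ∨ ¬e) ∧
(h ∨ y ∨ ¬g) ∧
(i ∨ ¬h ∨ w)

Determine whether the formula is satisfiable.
No

No, the formula is not satisfiable.

No assignment of truth values to the variables can make all 40 clauses true simultaneously.

The formula is UNSAT (unsatisfiable).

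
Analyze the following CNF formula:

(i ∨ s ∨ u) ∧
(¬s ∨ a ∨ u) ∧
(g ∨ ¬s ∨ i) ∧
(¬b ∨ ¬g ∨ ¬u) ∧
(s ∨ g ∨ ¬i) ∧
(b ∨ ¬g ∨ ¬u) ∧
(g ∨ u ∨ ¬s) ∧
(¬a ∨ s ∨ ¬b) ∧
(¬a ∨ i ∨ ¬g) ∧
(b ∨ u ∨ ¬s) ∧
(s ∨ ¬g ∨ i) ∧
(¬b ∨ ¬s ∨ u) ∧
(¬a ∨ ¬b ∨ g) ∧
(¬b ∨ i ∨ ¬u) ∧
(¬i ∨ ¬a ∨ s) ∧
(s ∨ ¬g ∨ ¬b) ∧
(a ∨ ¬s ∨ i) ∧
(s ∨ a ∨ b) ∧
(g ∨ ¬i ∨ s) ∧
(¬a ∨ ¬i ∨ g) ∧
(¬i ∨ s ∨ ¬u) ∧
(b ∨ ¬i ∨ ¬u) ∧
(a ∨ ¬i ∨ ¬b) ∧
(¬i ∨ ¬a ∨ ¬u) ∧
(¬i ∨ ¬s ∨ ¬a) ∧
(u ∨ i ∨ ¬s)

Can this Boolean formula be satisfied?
Yes

Yes, the formula is satisfiable.

One satisfying assignment is: u=True, g=False, b=False, s=False, i=False, a=True

Verification: With this assignment, all 26 clauses evaluate to true.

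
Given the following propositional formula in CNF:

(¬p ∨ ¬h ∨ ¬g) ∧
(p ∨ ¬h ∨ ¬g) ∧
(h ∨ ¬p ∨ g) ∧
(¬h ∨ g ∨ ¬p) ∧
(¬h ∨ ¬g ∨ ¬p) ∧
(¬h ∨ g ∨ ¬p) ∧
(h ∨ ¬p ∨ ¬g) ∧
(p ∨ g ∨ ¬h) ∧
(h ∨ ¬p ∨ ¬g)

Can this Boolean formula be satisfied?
Yes

Yes, the formula is satisfiable.

One satisfying assignment is: g=False, h=False, p=False

Verification: With this assignment, all 9 clauses evaluate to true.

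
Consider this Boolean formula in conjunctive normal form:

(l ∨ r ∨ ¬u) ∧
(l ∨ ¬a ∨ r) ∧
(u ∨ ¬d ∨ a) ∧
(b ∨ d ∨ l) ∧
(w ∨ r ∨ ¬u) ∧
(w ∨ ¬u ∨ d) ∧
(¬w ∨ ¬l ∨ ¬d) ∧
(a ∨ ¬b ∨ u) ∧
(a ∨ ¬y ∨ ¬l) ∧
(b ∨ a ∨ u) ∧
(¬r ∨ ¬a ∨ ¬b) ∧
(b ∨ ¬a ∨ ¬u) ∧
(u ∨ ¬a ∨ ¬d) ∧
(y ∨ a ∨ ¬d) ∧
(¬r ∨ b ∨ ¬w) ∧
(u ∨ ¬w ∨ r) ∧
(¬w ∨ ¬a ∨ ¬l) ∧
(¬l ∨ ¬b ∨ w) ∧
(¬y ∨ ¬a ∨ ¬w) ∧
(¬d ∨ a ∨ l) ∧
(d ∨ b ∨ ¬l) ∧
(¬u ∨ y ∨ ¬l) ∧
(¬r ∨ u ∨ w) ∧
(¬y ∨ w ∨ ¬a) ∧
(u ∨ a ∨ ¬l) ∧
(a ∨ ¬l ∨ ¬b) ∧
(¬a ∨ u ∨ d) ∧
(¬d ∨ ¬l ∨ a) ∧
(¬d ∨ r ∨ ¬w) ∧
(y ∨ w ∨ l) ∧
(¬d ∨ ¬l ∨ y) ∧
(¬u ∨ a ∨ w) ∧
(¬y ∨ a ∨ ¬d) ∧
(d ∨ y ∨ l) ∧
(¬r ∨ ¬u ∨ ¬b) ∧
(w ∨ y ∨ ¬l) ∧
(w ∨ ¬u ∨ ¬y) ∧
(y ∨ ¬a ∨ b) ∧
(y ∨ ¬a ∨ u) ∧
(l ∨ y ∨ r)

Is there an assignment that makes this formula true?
No

No, the formula is not satisfiable.

No assignment of truth values to the variables can make all 40 clauses true simultaneously.

The formula is UNSAT (unsatisfiable).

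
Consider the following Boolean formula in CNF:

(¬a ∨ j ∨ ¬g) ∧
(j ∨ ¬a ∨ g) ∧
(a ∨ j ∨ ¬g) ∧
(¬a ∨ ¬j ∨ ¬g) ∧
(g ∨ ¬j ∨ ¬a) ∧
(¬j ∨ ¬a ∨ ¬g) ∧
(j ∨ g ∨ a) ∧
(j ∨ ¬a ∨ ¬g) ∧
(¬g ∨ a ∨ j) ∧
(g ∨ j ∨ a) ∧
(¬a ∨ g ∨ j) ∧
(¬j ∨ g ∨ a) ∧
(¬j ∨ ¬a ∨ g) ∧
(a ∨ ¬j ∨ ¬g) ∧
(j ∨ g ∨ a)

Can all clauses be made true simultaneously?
No

No, the formula is not satisfiable.

No assignment of truth values to the variables can make all 15 clauses true simultaneously.

The formula is UNSAT (unsatisfiable).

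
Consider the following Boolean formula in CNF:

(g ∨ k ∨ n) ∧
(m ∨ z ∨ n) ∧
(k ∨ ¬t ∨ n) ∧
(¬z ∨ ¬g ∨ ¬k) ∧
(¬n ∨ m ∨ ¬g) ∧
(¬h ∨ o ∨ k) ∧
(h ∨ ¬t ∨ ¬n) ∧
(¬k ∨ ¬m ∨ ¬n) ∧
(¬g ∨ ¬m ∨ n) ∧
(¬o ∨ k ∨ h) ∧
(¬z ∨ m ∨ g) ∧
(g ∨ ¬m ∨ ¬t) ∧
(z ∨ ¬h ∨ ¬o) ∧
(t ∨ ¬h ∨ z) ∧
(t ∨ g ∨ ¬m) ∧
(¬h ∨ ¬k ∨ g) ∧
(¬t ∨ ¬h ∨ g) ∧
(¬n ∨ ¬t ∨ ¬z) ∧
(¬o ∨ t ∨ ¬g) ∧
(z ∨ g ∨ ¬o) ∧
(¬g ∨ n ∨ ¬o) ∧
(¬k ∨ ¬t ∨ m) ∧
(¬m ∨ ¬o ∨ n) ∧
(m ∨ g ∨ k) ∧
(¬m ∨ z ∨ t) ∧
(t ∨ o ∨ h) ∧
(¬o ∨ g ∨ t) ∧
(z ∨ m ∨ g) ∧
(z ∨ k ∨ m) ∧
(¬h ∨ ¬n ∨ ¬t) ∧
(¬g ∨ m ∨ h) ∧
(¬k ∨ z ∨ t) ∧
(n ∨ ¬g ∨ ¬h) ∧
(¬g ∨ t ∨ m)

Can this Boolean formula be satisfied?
No

No, the formula is not satisfiable.

No assignment of truth values to the variables can make all 34 clauses true simultaneously.

The formula is UNSAT (unsatisfiable).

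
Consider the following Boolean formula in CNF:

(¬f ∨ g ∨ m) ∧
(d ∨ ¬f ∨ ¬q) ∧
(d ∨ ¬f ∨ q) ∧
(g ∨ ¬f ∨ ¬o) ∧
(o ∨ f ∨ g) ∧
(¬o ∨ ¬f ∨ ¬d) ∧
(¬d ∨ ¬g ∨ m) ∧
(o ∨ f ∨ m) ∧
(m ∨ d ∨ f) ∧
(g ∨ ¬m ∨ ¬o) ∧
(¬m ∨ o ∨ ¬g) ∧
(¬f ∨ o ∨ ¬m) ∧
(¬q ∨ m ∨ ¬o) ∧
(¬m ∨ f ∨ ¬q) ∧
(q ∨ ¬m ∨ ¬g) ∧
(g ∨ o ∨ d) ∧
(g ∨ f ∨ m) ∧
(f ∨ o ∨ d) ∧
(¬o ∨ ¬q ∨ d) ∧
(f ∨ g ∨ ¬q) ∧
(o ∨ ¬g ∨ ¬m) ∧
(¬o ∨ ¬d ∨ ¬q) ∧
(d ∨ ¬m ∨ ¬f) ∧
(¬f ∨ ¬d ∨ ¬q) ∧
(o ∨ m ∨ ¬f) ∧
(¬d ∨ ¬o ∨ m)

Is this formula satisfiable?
No

No, the formula is not satisfiable.

No assignment of truth values to the variables can make all 26 clauses true simultaneously.

The formula is UNSAT (unsatisfiable).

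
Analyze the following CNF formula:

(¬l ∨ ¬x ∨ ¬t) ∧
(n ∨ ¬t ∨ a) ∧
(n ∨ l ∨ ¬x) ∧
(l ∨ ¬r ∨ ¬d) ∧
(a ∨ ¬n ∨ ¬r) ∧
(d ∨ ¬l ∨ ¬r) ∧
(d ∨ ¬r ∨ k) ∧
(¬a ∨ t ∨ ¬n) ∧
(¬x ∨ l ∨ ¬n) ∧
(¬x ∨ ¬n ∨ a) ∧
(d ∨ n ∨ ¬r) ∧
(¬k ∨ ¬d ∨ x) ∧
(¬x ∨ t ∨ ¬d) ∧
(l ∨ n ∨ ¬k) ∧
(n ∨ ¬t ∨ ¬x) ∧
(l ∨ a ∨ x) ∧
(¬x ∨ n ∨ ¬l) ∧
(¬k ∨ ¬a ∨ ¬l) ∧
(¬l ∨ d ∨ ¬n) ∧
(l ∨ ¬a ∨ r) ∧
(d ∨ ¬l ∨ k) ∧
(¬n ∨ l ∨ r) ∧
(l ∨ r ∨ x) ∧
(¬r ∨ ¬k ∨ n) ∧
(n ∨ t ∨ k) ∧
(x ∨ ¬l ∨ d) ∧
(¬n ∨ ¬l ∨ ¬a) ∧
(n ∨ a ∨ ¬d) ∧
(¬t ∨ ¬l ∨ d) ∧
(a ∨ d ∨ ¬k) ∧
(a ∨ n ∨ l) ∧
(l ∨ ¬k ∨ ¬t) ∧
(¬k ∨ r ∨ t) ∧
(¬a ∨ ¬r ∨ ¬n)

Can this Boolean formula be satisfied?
Yes

Yes, the formula is satisfiable.

One satisfying assignment is: k=False, n=True, d=True, a=False, r=False, x=False, l=True, t=False

Verification: With this assignment, all 34 clauses evaluate to true.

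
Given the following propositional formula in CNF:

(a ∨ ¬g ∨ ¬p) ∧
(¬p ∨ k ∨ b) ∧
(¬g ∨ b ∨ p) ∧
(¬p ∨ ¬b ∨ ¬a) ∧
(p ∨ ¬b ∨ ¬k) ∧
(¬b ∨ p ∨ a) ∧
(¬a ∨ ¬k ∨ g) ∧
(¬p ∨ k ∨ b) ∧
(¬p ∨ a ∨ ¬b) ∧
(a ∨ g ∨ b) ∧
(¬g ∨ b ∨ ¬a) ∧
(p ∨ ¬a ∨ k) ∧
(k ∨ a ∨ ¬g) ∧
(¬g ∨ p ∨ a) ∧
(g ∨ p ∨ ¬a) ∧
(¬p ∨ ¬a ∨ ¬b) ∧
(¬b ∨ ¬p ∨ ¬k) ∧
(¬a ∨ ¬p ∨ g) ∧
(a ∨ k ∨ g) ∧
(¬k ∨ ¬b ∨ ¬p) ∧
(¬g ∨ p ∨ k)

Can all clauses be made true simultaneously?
No

No, the formula is not satisfiable.

No assignment of truth values to the variables can make all 21 clauses true simultaneously.

The formula is UNSAT (unsatisfiable).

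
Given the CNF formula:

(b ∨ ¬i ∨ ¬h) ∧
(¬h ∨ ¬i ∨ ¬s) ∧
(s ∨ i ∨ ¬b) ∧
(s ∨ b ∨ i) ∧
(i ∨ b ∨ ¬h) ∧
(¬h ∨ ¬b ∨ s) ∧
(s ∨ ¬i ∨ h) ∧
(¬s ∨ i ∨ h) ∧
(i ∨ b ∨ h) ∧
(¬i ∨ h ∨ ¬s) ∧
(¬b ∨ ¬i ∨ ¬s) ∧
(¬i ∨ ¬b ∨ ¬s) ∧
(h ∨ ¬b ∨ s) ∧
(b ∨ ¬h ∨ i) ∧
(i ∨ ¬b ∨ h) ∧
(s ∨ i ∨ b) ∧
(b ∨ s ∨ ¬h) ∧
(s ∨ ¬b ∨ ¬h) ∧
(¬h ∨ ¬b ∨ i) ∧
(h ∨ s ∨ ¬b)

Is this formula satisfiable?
No

No, the formula is not satisfiable.

No assignment of truth values to the variables can make all 20 clauses true simultaneously.

The formula is UNSAT (unsatisfiable).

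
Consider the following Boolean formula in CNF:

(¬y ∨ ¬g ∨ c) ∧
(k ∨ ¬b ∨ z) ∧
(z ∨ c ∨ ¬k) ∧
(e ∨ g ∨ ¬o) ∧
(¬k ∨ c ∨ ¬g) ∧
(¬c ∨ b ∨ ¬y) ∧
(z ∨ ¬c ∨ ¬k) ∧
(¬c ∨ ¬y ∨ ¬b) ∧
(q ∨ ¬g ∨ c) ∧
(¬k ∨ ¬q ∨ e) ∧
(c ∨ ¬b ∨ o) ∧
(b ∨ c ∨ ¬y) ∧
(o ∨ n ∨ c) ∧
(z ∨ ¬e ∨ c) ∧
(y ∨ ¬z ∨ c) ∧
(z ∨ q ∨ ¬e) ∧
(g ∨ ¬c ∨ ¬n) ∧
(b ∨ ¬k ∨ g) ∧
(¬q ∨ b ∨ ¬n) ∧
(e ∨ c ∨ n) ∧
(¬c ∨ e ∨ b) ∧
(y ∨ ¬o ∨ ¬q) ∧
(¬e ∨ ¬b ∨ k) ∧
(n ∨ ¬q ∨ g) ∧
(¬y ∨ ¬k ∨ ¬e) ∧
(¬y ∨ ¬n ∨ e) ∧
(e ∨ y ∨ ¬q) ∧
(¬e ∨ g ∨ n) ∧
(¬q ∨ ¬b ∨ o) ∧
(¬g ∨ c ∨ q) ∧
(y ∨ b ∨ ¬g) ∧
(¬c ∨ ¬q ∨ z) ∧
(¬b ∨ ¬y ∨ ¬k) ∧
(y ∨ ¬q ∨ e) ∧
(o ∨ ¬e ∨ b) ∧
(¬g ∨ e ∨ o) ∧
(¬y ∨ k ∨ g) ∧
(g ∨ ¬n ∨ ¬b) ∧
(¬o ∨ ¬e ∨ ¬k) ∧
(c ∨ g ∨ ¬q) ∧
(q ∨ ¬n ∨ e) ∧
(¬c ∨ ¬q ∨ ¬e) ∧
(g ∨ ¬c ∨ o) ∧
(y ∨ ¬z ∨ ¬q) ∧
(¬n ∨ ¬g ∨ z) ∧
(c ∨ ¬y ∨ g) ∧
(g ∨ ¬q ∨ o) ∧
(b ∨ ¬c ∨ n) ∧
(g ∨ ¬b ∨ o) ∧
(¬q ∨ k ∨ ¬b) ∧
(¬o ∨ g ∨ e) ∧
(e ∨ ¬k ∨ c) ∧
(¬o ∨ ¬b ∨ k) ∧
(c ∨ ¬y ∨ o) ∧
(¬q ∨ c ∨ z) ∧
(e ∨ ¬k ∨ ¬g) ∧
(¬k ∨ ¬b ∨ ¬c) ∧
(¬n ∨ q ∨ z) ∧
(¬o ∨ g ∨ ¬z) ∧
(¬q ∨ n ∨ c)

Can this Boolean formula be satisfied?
No

No, the formula is not satisfiable.

No assignment of truth values to the variables can make all 60 clauses true simultaneously.

The formula is UNSAT (unsatisfiable).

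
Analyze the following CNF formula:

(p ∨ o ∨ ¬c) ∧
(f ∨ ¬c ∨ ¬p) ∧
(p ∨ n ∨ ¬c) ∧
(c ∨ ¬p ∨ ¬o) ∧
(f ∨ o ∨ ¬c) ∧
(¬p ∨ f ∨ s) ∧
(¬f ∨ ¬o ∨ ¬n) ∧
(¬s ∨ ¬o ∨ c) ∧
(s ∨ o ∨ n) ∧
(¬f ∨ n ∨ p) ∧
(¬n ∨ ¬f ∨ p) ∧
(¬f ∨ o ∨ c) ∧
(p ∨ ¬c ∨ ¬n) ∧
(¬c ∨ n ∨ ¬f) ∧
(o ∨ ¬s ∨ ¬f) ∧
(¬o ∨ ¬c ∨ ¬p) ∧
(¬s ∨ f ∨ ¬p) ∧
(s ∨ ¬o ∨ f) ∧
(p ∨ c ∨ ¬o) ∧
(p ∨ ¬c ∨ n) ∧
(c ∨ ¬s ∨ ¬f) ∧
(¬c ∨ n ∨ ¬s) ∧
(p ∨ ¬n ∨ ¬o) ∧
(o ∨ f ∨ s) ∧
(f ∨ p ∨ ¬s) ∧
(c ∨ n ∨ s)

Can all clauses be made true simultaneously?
Yes

Yes, the formula is satisfiable.

One satisfying assignment is: f=True, p=True, s=False, o=False, c=True, n=True

Verification: With this assignment, all 26 clauses evaluate to true.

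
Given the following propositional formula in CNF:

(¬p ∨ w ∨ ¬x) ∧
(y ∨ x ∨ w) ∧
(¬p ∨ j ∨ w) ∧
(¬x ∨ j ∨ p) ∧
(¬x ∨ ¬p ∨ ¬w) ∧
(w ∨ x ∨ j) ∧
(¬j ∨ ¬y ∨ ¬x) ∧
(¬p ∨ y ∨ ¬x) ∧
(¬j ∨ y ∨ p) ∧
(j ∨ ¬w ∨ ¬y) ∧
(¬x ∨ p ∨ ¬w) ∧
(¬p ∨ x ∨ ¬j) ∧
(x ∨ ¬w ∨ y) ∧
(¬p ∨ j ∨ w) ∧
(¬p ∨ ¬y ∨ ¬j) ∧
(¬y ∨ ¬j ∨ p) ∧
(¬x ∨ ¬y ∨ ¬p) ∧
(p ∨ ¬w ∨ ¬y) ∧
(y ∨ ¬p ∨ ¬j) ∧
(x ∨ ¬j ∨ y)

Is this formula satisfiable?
No

No, the formula is not satisfiable.

No assignment of truth values to the variables can make all 20 clauses true simultaneously.

The formula is UNSAT (unsatisfiable).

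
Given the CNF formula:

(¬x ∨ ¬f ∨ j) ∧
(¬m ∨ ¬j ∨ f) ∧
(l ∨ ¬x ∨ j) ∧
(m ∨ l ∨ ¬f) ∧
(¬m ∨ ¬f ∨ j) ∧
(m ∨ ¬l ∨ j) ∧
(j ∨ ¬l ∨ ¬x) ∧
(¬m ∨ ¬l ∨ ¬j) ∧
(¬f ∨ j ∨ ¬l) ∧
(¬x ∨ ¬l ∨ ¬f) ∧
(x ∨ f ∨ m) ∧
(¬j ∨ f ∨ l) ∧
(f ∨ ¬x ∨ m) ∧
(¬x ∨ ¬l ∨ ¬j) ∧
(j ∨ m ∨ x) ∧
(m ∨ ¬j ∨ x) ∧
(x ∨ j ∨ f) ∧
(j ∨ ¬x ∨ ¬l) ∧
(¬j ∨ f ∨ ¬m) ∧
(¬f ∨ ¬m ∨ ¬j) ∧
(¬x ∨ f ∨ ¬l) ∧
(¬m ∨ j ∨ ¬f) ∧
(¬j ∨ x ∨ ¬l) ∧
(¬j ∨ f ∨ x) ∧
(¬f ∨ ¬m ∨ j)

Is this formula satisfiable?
No

No, the formula is not satisfiable.

No assignment of truth values to the variables can make all 25 clauses true simultaneously.

The formula is UNSAT (unsatisfiable).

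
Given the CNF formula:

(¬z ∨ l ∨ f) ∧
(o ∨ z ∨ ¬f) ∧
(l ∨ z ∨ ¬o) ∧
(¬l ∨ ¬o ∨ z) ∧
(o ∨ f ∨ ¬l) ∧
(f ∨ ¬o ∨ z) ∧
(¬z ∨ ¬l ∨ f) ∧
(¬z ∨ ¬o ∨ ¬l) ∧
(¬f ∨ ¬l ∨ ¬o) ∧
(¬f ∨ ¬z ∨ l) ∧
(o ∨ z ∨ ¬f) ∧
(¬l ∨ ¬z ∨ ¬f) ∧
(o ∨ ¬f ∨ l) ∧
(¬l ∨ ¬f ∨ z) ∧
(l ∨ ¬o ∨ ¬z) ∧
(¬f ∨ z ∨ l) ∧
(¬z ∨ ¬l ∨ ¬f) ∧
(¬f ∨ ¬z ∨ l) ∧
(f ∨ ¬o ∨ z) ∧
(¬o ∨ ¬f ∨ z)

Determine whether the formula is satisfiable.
Yes

Yes, the formula is satisfiable.

One satisfying assignment is: l=False, o=False, f=False, z=False

Verification: With this assignment, all 20 clauses evaluate to true.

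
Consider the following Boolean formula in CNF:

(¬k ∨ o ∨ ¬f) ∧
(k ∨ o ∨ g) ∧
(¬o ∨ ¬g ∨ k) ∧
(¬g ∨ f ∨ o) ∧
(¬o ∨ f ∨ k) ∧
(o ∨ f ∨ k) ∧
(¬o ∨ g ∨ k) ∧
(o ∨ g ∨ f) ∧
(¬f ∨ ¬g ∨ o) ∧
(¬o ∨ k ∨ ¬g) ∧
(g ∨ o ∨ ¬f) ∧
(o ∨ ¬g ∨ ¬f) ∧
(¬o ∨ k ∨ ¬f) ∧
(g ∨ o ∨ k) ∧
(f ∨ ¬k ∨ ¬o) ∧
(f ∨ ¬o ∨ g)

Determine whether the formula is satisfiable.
Yes

Yes, the formula is satisfiable.

One satisfying assignment is: o=True, f=True, k=True, g=False

Verification: With this assignment, all 16 clauses evaluate to true.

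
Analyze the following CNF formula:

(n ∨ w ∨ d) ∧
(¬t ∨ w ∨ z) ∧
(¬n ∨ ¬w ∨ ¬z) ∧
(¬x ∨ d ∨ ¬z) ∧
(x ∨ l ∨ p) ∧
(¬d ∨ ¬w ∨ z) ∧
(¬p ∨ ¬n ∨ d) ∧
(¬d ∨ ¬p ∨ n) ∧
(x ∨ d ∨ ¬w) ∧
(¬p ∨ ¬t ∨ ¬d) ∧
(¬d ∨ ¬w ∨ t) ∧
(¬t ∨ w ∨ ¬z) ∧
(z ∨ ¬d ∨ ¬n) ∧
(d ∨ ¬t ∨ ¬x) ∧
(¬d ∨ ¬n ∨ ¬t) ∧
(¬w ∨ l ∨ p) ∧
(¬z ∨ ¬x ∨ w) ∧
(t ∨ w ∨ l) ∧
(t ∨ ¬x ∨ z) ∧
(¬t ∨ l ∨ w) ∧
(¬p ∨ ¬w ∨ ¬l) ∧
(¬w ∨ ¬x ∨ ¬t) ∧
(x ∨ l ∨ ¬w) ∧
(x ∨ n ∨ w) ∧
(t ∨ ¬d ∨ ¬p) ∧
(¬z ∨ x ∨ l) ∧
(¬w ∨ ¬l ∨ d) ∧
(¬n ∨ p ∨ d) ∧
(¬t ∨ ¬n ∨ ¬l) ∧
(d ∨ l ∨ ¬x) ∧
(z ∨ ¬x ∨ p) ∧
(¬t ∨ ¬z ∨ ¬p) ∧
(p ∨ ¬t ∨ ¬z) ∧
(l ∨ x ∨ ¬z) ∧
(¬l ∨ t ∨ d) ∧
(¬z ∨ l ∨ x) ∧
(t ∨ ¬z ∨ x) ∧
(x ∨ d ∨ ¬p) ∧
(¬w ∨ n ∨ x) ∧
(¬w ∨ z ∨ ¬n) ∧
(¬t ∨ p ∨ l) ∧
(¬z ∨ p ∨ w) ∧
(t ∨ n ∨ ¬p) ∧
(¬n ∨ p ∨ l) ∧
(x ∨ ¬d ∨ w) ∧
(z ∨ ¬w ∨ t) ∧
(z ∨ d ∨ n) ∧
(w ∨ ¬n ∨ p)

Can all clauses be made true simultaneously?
No

No, the formula is not satisfiable.

No assignment of truth values to the variables can make all 48 clauses true simultaneously.

The formula is UNSAT (unsatisfiable).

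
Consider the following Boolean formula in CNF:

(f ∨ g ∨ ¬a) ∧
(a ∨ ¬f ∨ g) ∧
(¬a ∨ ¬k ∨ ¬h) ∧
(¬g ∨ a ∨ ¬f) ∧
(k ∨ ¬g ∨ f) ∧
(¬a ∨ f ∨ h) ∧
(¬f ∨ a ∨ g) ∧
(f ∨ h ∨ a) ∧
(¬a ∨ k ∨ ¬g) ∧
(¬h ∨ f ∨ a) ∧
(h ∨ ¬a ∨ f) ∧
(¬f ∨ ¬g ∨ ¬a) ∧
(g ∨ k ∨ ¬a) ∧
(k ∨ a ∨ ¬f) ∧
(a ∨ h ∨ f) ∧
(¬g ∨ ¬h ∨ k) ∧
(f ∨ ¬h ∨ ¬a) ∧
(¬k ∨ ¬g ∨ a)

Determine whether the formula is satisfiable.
Yes

Yes, the formula is satisfiable.

One satisfying assignment is: g=False, a=True, h=False, k=True, f=True

Verification: With this assignment, all 18 clauses evaluate to true.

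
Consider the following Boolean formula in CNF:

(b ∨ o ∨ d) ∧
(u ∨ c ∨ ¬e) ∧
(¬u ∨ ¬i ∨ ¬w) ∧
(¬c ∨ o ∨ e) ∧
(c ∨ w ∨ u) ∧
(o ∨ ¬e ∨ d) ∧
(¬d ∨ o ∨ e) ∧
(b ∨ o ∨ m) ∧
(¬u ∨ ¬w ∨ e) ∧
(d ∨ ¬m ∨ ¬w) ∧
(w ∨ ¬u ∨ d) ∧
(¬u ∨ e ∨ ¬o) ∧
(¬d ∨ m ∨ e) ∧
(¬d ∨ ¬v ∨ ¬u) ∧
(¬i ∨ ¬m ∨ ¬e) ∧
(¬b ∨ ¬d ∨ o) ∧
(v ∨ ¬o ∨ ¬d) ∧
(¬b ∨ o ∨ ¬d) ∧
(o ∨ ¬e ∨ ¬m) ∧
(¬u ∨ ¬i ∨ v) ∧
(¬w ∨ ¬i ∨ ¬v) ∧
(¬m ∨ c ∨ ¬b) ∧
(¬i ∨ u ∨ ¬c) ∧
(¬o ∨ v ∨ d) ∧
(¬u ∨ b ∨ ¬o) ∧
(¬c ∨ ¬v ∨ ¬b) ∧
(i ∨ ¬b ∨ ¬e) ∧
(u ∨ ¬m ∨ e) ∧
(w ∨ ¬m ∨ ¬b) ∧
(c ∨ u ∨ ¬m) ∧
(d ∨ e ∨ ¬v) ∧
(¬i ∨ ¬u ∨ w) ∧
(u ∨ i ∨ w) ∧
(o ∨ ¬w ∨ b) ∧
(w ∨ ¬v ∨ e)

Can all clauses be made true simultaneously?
Yes

Yes, the formula is satisfiable.

One satisfying assignment is: u=False, o=False, m=False, e=False, v=False, w=True, i=False, c=False, b=True, d=False

Verification: With this assignment, all 35 clauses evaluate to true.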